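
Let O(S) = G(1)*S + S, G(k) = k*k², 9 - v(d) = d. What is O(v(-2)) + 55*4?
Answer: 242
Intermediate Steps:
v(d) = 9 - d
G(k) = k³
O(S) = 2*S (O(S) = 1³*S + S = 1*S + S = S + S = 2*S)
O(v(-2)) + 55*4 = 2*(9 - 1*(-2)) + 55*4 = 2*(9 + 2) + 220 = 2*11 + 220 = 22 + 220 = 242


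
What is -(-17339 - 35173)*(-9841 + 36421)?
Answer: 1395768960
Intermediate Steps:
-(-17339 - 35173)*(-9841 + 36421) = -(-52512)*26580 = -1*(-1395768960) = 1395768960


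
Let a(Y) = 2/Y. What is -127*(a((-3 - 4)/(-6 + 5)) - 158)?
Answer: 140208/7 ≈ 20030.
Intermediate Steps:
-127*(a((-3 - 4)/(-6 + 5)) - 158) = -127*(2/(((-3 - 4)/(-6 + 5))) - 158) = -127*(2/((-7/(-1))) - 158) = -127*(2/((-7*(-1))) - 158) = -127*(2/7 - 158) = -127*(-1104/7) = 140208/7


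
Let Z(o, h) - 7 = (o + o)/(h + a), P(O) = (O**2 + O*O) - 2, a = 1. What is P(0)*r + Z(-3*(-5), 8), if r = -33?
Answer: 229/3 ≈ 76.333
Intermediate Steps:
P(O) = -2 + 2*O**2 (P(O) = (O**2 + O**2) - 2 = 2*O**2 - 2 = -2 + 2*O**2)
Z(o, h) = 7 + 2*o/(1 + h) (Z(o, h) = 7 + (o + o)/(h + 1) = 7 + (2*o)/(1 + h) = 7 + 2*o/(1 + h))
P(0)*r + Z(-3*(-5), 8) = (-2 + 2*0**2)*(-33) + (7 + 2*(-3*(-5)) + 7*8)/(1 + 8) = (-2 + 2*0)*(-33) + (7 + 2*15 + 56)/9 = (-2 + 0)*(-33) + (7 + 30 + 56)/9 = -2*(-33) + (1/9)*93 = 66 + 31/3 = 229/3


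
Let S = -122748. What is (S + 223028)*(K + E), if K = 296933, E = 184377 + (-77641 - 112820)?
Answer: 29166337720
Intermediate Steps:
E = -6084 (E = 184377 - 190461 = -6084)
(S + 223028)*(K + E) = (-122748 + 223028)*(296933 - 6084) = 100280*290849 = 29166337720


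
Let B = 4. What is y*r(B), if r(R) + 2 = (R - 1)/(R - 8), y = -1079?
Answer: 11869/4 ≈ 2967.3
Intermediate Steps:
r(R) = -2 + (-1 + R)/(-8 + R) (r(R) = -2 + (R - 1)/(R - 8) = -2 + (-1 + R)/(-8 + R))
y*r(B) = -1079*(15 - 1*4)/(-8 + 4) = -1079*(15 - 4)/(-4) = -(-1079)*11/4 = -1079*(-11/4) = 11869/4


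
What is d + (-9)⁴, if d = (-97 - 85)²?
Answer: 39685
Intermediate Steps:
d = 33124 (d = (-182)² = 33124)
d + (-9)⁴ = 33124 + (-9)⁴ = 33124 + 6561 = 39685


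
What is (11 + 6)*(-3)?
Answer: -51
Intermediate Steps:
(11 + 6)*(-3) = 17*(-3) = -51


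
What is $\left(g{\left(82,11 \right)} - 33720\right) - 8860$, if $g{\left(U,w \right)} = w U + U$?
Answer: $-41596$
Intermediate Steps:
$g{\left(U,w \right)} = U + U w$ ($g{\left(U,w \right)} = U w + U = U + U w$)
$\left(g{\left(82,11 \right)} - 33720\right) - 8860 = \left(82 \left(1 + 11\right) - 33720\right) - 8860 = \left(82 \cdot 12 - 33720\right) - 8860 = \left(984 - 33720\right) - 8860 = -32736 - 8860 = -41596$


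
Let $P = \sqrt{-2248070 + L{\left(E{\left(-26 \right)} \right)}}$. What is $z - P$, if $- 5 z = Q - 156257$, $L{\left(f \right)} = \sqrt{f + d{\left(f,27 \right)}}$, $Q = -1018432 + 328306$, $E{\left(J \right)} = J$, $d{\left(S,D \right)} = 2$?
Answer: $\frac{846383}{5} - \sqrt{-2248070 + 2 i \sqrt{6}} \approx 1.6928 \cdot 10^{5} - 1499.4 i$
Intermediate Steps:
$Q = -690126$
$L{\left(f \right)} = \sqrt{2 + f}$ ($L{\left(f \right)} = \sqrt{f + 2} = \sqrt{2 + f}$)
$P = \sqrt{-2248070 + 2 i \sqrt{6}}$ ($P = \sqrt{-2248070 + \sqrt{2 - 26}} = \sqrt{-2248070 + \sqrt{-24}} = \sqrt{-2248070 + 2 i \sqrt{6}} \approx 0.002 + 1499.4 i$)
$z = \frac{846383}{5}$ ($z = - \frac{-690126 - 156257}{5} = \left(- \frac{1}{5}\right) \left(-846383\right) = \frac{846383}{5} \approx 1.6928 \cdot 10^{5}$)
$z - P = \frac{846383}{5} - \sqrt{-2248070 + 2 i \sqrt{6}}$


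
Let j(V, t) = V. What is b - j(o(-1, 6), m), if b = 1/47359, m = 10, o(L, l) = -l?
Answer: 284155/47359 ≈ 6.0000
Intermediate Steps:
b = 1/47359 ≈ 2.1115e-5
b - j(o(-1, 6), m) = 1/47359 - (-1)*6 = 1/47359 - 1*(-6) = 1/47359 + 6 = 284155/47359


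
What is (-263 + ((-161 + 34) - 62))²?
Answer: 204304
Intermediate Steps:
(-263 + ((-161 + 34) - 62))² = (-263 + (-127 - 62))² = (-263 - 189)² = (-452)² = 204304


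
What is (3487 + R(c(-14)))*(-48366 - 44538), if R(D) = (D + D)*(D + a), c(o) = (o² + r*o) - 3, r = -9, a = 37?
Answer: -21425055960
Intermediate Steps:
c(o) = -3 + o² - 9*o (c(o) = (o² - 9*o) - 3 = -3 + o² - 9*o)
R(D) = 2*D*(37 + D) (R(D) = (D + D)*(D + 37) = (2*D)*(37 + D) = 2*D*(37 + D))
(3487 + R(c(-14)))*(-48366 - 44538) = (3487 + 2*(-3 + (-14)² - 9*(-14))*(37 + (-3 + (-14)² - 9*(-14))))*(-48366 - 44538) = (3487 + 2*(-3 + 196 + 126)*(37 + (-3 + 196 + 126)))*(-92904) = (3487 + 2*319*(37 + 319))*(-92904) = (3487 + 2*319*356)*(-92904) = (3487 + 227128)*(-92904) = 230615*(-92904) = -21425055960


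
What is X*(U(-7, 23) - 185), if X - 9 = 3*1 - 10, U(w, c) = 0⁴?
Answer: -370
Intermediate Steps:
U(w, c) = 0
X = 2 (X = 9 + (3*1 - 10) = 9 + (3 - 10) = 9 - 7 = 2)
X*(U(-7, 23) - 185) = 2*(0 - 185) = 2*(-185) = -370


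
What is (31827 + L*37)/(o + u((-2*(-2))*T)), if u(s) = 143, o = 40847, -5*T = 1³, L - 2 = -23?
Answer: 3105/4099 ≈ 0.75750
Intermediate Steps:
L = -21 (L = 2 - 23 = -21)
T = -⅕ (T = -⅕*1³ = -⅕*1 = -⅕ ≈ -0.20000)
(31827 + L*37)/(o + u((-2*(-2))*T)) = (31827 - 21*37)/(40847 + 143) = (31827 - 777)/40990 = 31050*(1/40990) = 3105/4099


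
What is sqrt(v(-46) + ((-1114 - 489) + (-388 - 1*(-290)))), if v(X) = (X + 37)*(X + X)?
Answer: 3*I*sqrt(97) ≈ 29.547*I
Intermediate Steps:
v(X) = 2*X*(37 + X) (v(X) = (37 + X)*(2*X) = 2*X*(37 + X))
sqrt(v(-46) + ((-1114 - 489) + (-388 - 1*(-290)))) = sqrt(2*(-46)*(37 - 46) + ((-1114 - 489) + (-388 - 1*(-290)))) = sqrt(2*(-46)*(-9) + (-1603 + (-388 + 290))) = sqrt(828 + (-1603 - 98)) = sqrt(828 - 1701) = sqrt(-873) = 3*I*sqrt(97)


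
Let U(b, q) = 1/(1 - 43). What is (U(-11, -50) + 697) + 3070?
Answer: 158213/42 ≈ 3767.0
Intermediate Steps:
U(b, q) = -1/42 (U(b, q) = 1/(-42) = -1/42)
(U(-11, -50) + 697) + 3070 = (-1/42 + 697) + 3070 = 29273/42 + 3070 = 158213/42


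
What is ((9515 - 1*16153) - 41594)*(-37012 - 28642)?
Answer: 3166623728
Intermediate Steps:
((9515 - 1*16153) - 41594)*(-37012 - 28642) = ((9515 - 16153) - 41594)*(-65654) = (-6638 - 41594)*(-65654) = -48232*(-65654) = 3166623728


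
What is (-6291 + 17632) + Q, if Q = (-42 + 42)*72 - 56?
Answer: 11285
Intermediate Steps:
Q = -56 (Q = 0*72 - 56 = 0 - 56 = -56)
(-6291 + 17632) + Q = (-6291 + 17632) - 56 = 11341 - 56 = 11285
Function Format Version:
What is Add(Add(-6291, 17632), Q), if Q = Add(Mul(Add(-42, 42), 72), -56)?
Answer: 11285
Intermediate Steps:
Q = -56 (Q = Add(Mul(0, 72), -56) = Add(0, -56) = -56)
Add(Add(-6291, 17632), Q) = Add(Add(-6291, 17632), -56) = Add(11341, -56) = 11285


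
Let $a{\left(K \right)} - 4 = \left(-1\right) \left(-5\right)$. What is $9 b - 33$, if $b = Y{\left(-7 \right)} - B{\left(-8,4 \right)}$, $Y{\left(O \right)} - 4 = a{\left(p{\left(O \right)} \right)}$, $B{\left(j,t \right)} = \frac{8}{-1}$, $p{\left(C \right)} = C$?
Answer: $156$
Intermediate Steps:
$a{\left(K \right)} = 9$ ($a{\left(K \right)} = 4 - -5 = 4 + 5 = 9$)
$B{\left(j,t \right)} = -8$ ($B{\left(j,t \right)} = 8 \left(-1\right) = -8$)
$Y{\left(O \right)} = 13$ ($Y{\left(O \right)} = 4 + 9 = 13$)
$b = 21$ ($b = 13 - -8 = 13 + 8 = 21$)
$9 b - 33 = 9 \cdot 21 - 33 = 189 - 33 = 156$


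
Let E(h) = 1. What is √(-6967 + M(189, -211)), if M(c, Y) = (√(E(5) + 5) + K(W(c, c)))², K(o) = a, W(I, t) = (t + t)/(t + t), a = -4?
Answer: √(-6967 + (4 - √6)²) ≈ 83.454*I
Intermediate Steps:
W(I, t) = 1 (W(I, t) = (2*t)/((2*t)) = (2*t)*(1/(2*t)) = 1)
K(o) = -4
M(c, Y) = (-4 + √6)² (M(c, Y) = (√(1 + 5) - 4)² = (√6 - 4)² = (-4 + √6)²)
√(-6967 + M(189, -211)) = √(-6967 + (4 - √6)²)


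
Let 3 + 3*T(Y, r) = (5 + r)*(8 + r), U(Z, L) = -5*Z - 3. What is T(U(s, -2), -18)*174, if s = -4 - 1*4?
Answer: 7366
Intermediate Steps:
s = -8 (s = -4 - 4 = -8)
U(Z, L) = -3 - 5*Z
T(Y, r) = -1 + (5 + r)*(8 + r)/3 (T(Y, r) = -1 + ((5 + r)*(8 + r))/3 = -1 + (5 + r)*(8 + r)/3)
T(U(s, -2), -18)*174 = (37/3 + (⅓)*(-18)² + (13/3)*(-18))*174 = (37/3 + (⅓)*324 - 78)*174 = (37/3 + 108 - 78)*174 = (127/3)*174 = 7366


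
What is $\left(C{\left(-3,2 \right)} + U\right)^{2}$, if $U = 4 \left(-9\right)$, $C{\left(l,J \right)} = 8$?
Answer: $784$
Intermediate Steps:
$U = -36$
$\left(C{\left(-3,2 \right)} + U\right)^{2} = \left(8 - 36\right)^{2} = \left(-28\right)^{2} = 784$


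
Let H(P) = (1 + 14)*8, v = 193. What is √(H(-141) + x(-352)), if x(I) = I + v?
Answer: I*√39 ≈ 6.245*I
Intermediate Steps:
x(I) = 193 + I (x(I) = I + 193 = 193 + I)
H(P) = 120 (H(P) = 15*8 = 120)
√(H(-141) + x(-352)) = √(120 + (193 - 352)) = √(120 - 159) = √(-39) = I*√39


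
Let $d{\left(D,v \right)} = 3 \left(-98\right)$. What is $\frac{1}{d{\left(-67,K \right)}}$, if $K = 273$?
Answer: $- \frac{1}{294} \approx -0.0034014$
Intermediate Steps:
$d{\left(D,v \right)} = -294$
$\frac{1}{d{\left(-67,K \right)}} = \frac{1}{-294} = - \frac{1}{294}$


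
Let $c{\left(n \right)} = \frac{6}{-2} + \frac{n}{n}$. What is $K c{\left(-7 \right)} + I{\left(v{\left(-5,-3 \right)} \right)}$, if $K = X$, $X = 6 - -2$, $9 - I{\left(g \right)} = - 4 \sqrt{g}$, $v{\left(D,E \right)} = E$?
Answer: $-7 + 4 i \sqrt{3} \approx -7.0 + 6.9282 i$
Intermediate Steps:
$I{\left(g \right)} = 9 + 4 \sqrt{g}$ ($I{\left(g \right)} = 9 - - 4 \sqrt{g} = 9 + 4 \sqrt{g}$)
$c{\left(n \right)} = -2$ ($c{\left(n \right)} = 6 \left(- \frac{1}{2}\right) + 1 = -3 + 1 = -2$)
$X = 8$ ($X = 6 + 2 = 8$)
$K = 8$
$K c{\left(-7 \right)} + I{\left(v{\left(-5,-3 \right)} \right)} = 8 \left(-2\right) + \left(9 + 4 \sqrt{-3}\right) = -16 + \left(9 + 4 i \sqrt{3}\right) = -7 + 4 i \sqrt{3}$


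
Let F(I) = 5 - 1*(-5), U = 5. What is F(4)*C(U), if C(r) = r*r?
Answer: 250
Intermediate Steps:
C(r) = r**2
F(I) = 10 (F(I) = 5 + 5 = 10)
F(4)*C(U) = 10*5**2 = 10*25 = 250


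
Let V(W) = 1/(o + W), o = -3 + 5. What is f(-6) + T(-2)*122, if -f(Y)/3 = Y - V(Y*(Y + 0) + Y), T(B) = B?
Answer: -7229/32 ≈ -225.91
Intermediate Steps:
o = 2
V(W) = 1/(2 + W)
f(Y) = -3*Y + 3/(2 + Y + Y²) (f(Y) = -3*(Y - 1/(2 + (Y*(Y + 0) + Y))) = -3*(Y - 1/(2 + (Y*Y + Y))) = -3*(Y - 1/(2 + (Y² + Y))) = -3*(Y - 1/(2 + (Y + Y²))) = -3*(Y - 1/(2 + Y + Y²)) = -3*Y + 3/(2 + Y + Y²))
f(-6) + T(-2)*122 = 3*(1 - 1*(-6)*(2 - 6*(1 - 6)))/(2 - 6*(1 - 6)) - 2*122 = 3*(1 - 1*(-6)*(2 - 6*(-5)))/(2 - 6*(-5)) - 244 = 3*(1 - 1*(-6)*(2 + 30))/(2 + 30) - 244 = 3*(1 - 1*(-6)*32)/32 - 244 = 3*(1/32)*(1 + 192) - 244 = 3*(1/32)*193 - 244 = 579/32 - 244 = -7229/32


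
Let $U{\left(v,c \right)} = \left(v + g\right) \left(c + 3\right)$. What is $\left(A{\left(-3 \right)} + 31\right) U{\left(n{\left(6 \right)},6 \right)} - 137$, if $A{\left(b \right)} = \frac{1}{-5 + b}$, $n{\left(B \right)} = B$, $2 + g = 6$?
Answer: $\frac{10567}{4} \approx 2641.8$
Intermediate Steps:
$g = 4$ ($g = -2 + 6 = 4$)
$U{\left(v,c \right)} = \left(3 + c\right) \left(4 + v\right)$ ($U{\left(v,c \right)} = \left(v + 4\right) \left(c + 3\right) = \left(4 + v\right) \left(3 + c\right) = \left(3 + c\right) \left(4 + v\right)$)
$\left(A{\left(-3 \right)} + 31\right) U{\left(n{\left(6 \right)},6 \right)} - 137 = \left(\frac{1}{-5 - 3} + 31\right) \left(12 + 3 \cdot 6 + 4 \cdot 6 + 6 \cdot 6\right) - 137 = \left(\frac{1}{-8} + 31\right) \left(12 + 18 + 24 + 36\right) - 137 = \left(- \frac{1}{8} + 31\right) 90 - 137 = \frac{247}{8} \cdot 90 - 137 = \frac{11115}{4} - 137 = \frac{10567}{4}$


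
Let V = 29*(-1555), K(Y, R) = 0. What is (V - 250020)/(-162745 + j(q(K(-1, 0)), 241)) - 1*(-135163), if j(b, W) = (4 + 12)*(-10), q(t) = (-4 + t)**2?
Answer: 4403804726/32581 ≈ 1.3516e+5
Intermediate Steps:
j(b, W) = -160 (j(b, W) = 16*(-10) = -160)
V = -45095
(V - 250020)/(-162745 + j(q(K(-1, 0)), 241)) - 1*(-135163) = (-45095 - 250020)/(-162745 - 160) - 1*(-135163) = -295115/(-162905) + 135163 = -295115*(-1/162905) + 135163 = 59023/32581 + 135163 = 4403804726/32581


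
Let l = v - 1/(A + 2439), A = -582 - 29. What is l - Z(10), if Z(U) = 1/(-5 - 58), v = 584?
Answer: 67257541/115164 ≈ 584.02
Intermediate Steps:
A = -611
Z(U) = -1/63 (Z(U) = 1/(-63) = -1/63)
l = 1067551/1828 (l = 584 - 1/(-611 + 2439) = 584 - 1/1828 = 1067551/1828 ≈ 584.00)
l - Z(10) = 1067551/1828 - 1*(-1/63) = 1067551/1828 + 1/63 = 67257541/115164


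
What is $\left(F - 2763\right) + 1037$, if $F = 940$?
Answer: $-786$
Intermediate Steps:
$\left(F - 2763\right) + 1037 = \left(940 - 2763\right) + 1037 = -1823 + 1037 = -786$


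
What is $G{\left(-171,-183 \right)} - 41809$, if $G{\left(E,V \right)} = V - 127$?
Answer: $-42119$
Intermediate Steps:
$G{\left(E,V \right)} = -127 + V$
$G{\left(-171,-183 \right)} - 41809 = \left(-127 - 183\right) - 41809 = -310 - 41809 = -42119$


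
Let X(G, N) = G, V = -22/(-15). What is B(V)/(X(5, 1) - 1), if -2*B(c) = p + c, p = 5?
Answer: -97/120 ≈ -0.80833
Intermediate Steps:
V = 22/15 (V = -22*(-1/15) = 22/15 ≈ 1.4667)
B(c) = -5/2 - c/2 (B(c) = -(5 + c)/2 = -5/2 - c/2)
B(V)/(X(5, 1) - 1) = (-5/2 - 1/2*22/15)/(5 - 1) = (-5/2 - 11/15)/4 = (1/4)*(-97/30) = -97/120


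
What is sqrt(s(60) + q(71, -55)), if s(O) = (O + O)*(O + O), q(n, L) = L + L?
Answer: sqrt(14290) ≈ 119.54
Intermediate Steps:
q(n, L) = 2*L
s(O) = 4*O**2 (s(O) = (2*O)*(2*O) = 4*O**2)
sqrt(s(60) + q(71, -55)) = sqrt(4*60**2 + 2*(-55)) = sqrt(4*3600 - 110) = sqrt(14400 - 110) = sqrt(14290)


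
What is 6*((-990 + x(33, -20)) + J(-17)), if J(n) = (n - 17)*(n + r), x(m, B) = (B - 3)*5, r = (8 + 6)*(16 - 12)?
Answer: -14586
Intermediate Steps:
r = 56 (r = 14*4 = 56)
x(m, B) = -15 + 5*B (x(m, B) = (-3 + B)*5 = -15 + 5*B)
J(n) = (-17 + n)*(56 + n) (J(n) = (n - 17)*(n + 56) = (-17 + n)*(56 + n))
6*((-990 + x(33, -20)) + J(-17)) = 6*((-990 + (-15 + 5*(-20))) + (-952 + (-17)**2 + 39*(-17))) = 6*((-990 + (-15 - 100)) + (-952 + 289 - 663)) = 6*((-990 - 115) - 1326) = 6*(-1105 - 1326) = 6*(-2431) = -14586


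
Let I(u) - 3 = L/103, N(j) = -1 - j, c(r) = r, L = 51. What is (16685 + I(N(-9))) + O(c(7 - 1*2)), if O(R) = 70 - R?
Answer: 1725610/103 ≈ 16754.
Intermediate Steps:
I(u) = 360/103 (I(u) = 3 + 51/103 = 360/103)
(16685 + I(N(-9))) + O(c(7 - 1*2)) = (16685 + 360/103) + (70 - (7 - 1*2)) = 1718915/103 + (70 - (7 - 2)) = 1718915/103 + (70 - 1*5) = 1718915/103 + (70 - 5) = 1718915/103 + 65 = 1725610/103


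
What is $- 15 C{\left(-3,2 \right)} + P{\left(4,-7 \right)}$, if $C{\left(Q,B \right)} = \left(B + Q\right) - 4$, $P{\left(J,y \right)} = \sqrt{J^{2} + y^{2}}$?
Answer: $75 + \sqrt{65} \approx 83.062$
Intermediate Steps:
$C{\left(Q,B \right)} = -4 + B + Q$
$- 15 C{\left(-3,2 \right)} + P{\left(4,-7 \right)} = - 15 \left(-4 + 2 - 3\right) + \sqrt{4^{2} + \left(-7\right)^{2}} = \left(-15\right) \left(-5\right) + \sqrt{16 + 49} = 75 + \sqrt{65}$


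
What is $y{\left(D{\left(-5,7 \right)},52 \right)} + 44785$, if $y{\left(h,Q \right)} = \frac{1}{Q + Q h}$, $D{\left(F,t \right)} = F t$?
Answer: $\frac{79179879}{1768} \approx 44785.0$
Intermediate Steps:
$y{\left(D{\left(-5,7 \right)},52 \right)} + 44785 = \frac{1}{52 \left(1 - 35\right)} + 44785 = \frac{1}{52 \left(-34\right)} + 44785 = \frac{1}{52} \left(- \frac{1}{34}\right) + 44785 = - \frac{1}{1768} + 44785 = \frac{79179879}{1768}$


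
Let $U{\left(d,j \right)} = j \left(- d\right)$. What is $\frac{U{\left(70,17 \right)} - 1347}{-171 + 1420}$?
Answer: $- \frac{2537}{1249} \approx -2.0312$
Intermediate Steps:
$U{\left(d,j \right)} = - d j$
$\frac{U{\left(70,17 \right)} - 1347}{-171 + 1420} = \frac{\left(-1\right) 70 \cdot 17 - 1347}{-171 + 1420} = \frac{-1190 - 1347}{1249} = \left(-2537\right) \frac{1}{1249} = - \frac{2537}{1249}$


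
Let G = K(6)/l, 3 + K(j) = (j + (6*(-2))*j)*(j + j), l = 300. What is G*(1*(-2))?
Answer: 53/10 ≈ 5.3000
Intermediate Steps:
K(j) = -3 - 22*j² (K(j) = -3 + (j + (6*(-2))*j)*(j + j) = -3 + (j - 12*j)*(2*j) = -3 + (-11*j)*(2*j) = -3 - 22*j²)
G = -53/20 (G = (-3 - 22*6²)/300 = (-3 - 22*36)*(1/300) = (-3 - 792)*(1/300) = -795*1/300 = -53/20 ≈ -2.6500)
G*(1*(-2)) = -53*(-2)/20 = -53/20*(-2) = 53/10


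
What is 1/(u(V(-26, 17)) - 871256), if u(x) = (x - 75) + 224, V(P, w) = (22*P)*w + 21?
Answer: -1/880810 ≈ -1.1353e-6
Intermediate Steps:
V(P, w) = 21 + 22*P*w (V(P, w) = 22*P*w + 21 = 21 + 22*P*w)
u(x) = 149 + x (u(x) = (-75 + x) + 224 = 149 + x)
1/(u(V(-26, 17)) - 871256) = 1/((149 + (21 + 22*(-26)*17)) - 871256) = 1/((149 + (21 - 9724)) - 871256) = 1/((149 - 9703) - 871256) = 1/(-9554 - 871256) = 1/(-880810) = -1/880810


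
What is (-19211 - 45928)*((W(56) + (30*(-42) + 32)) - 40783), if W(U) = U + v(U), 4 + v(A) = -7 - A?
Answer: 2737271058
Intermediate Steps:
v(A) = -11 - A (v(A) = -4 + (-7 - A) = -11 - A)
W(U) = -11 (W(U) = U + (-11 - U) = -11)
(-19211 - 45928)*((W(56) + (30*(-42) + 32)) - 40783) = (-19211 - 45928)*((-11 + (30*(-42) + 32)) - 40783) = -65139*((-11 + (-1260 + 32)) - 40783) = -65139*((-11 - 1228) - 40783) = -65139*(-1239 - 40783) = -65139*(-42022) = 2737271058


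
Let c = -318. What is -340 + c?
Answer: -658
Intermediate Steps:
-340 + c = -340 - 318 = -658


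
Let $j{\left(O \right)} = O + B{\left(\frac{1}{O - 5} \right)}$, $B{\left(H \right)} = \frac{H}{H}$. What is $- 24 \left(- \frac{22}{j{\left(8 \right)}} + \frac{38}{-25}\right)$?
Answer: $\frac{7136}{75} \approx 95.147$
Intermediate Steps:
$B{\left(H \right)} = 1$
$j{\left(O \right)} = 1 + O$ ($j{\left(O \right)} = O + 1 = 1 + O$)
$- 24 \left(- \frac{22}{j{\left(8 \right)}} + \frac{38}{-25}\right) = - 24 \left(- \frac{22}{1 + 8} + \frac{38}{-25}\right) = - 24 \left(- \frac{22}{9} + 38 \left(- \frac{1}{25}\right)\right) = - 24 \left(\left(-22\right) \frac{1}{9} - \frac{38}{25}\right) = - 24 \left(- \frac{22}{9} - \frac{38}{25}\right) = \left(-24\right) \left(- \frac{892}{225}\right) = \frac{7136}{75}$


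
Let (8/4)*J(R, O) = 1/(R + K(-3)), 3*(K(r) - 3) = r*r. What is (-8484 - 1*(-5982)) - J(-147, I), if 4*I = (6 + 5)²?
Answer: -705563/282 ≈ -2502.0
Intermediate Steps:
K(r) = 3 + r²/3 (K(r) = 3 + (r*r)/3 = 3 + r²/3)
I = 121/4 (I = (6 + 5)²/4 = (¼)*11² = (¼)*121 = 121/4 ≈ 30.250)
J(R, O) = 1/(2*(6 + R)) (J(R, O) = 1/(2*(R + (3 + (⅓)*(-3)²))) = 1/(2*(R + (3 + (⅓)*9))) = 1/(2*(R + (3 + 3))) = 1/(2*(R + 6)) = 1/(2*(6 + R)))
(-8484 - 1*(-5982)) - J(-147, I) = (-8484 - 1*(-5982)) - 1/(2*(6 - 147)) = (-8484 + 5982) - 1/(2*(-141)) = -2502 - (-1)/(2*141) = -2502 - 1*(-1/282) = -2502 + 1/282 = -705563/282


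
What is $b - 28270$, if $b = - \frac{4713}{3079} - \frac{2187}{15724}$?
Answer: $- \frac{1368750161905}{48414196} \approx -28272.0$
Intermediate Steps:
$b = - \frac{80840985}{48414196}$ ($b = \left(-4713\right) \frac{1}{3079} - \frac{2187}{15724} = - \frac{4713}{3079} - \frac{2187}{15724} = - \frac{80840985}{48414196} \approx -1.6698$)
$b - 28270 = - \frac{80840985}{48414196} - 28270 = - \frac{1368750161905}{48414196}$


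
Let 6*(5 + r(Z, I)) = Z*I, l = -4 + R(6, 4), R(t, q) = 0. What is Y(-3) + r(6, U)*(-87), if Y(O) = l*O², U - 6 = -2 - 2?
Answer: 225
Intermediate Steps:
U = 2 (U = 6 + (-2 - 2) = 6 - 4 = 2)
l = -4 (l = -4 + 0 = -4)
Y(O) = -4*O²
r(Z, I) = -5 + I*Z/6 (r(Z, I) = -5 + (Z*I)/6 = -5 + (I*Z)/6 = -5 + I*Z/6)
Y(-3) + r(6, U)*(-87) = -4*(-3)² + (-5 + (⅙)*2*6)*(-87) = -4*9 + (-5 + 2)*(-87) = -36 - 3*(-87) = -36 + 261 = 225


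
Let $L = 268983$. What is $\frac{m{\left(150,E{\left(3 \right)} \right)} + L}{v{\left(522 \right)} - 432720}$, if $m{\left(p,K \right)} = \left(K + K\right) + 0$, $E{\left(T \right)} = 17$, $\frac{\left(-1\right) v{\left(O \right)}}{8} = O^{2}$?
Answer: $- \frac{269017}{2612592} \approx -0.10297$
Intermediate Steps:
$v{\left(O \right)} = - 8 O^{2}$
$m{\left(p,K \right)} = 2 K$ ($m{\left(p,K \right)} = 2 K + 0 = 2 K$)
$\frac{m{\left(150,E{\left(3 \right)} \right)} + L}{v{\left(522 \right)} - 432720} = \frac{2 \cdot 17 + 268983}{- 8 \cdot 522^{2} - 432720} = \frac{34 + 268983}{\left(-8\right) 272484 - 432720} = \frac{269017}{-2179872 - 432720} = \frac{269017}{-2612592} = 269017 \left(- \frac{1}{2612592}\right) = - \frac{269017}{2612592}$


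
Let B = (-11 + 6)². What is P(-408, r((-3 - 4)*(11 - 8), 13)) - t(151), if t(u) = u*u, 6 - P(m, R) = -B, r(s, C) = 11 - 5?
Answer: -22770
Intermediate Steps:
B = 25 (B = (-5)² = 25)
r(s, C) = 6
P(m, R) = 31 (P(m, R) = 6 - (-1)*25 = 6 - 1*(-25) = 6 + 25 = 31)
t(u) = u²
P(-408, r((-3 - 4)*(11 - 8), 13)) - t(151) = 31 - 1*151² = 31 - 1*22801 = 31 - 22801 = -22770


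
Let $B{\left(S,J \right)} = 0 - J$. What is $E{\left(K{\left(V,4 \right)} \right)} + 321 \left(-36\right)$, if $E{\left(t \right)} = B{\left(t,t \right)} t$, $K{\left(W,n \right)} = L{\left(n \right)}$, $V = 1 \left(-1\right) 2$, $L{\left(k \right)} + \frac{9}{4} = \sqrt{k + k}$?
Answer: $- \frac{185105}{16} + 9 \sqrt{2} \approx -11556.0$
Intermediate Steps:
$L{\left(k \right)} = - \frac{9}{4} + \sqrt{2} \sqrt{k}$ ($L{\left(k \right)} = - \frac{9}{4} + \sqrt{k + k} = - \frac{9}{4} + \sqrt{2 k} = - \frac{9}{4} + \sqrt{2} \sqrt{k}$)
$B{\left(S,J \right)} = - J$
$V = -2$ ($V = \left(-1\right) 2 = -2$)
$K{\left(W,n \right)} = - \frac{9}{4} + \sqrt{2} \sqrt{n}$
$E{\left(t \right)} = - t^{2}$ ($E{\left(t \right)} = - t t = - t^{2}$)
$E{\left(K{\left(V,4 \right)} \right)} + 321 \left(-36\right) = - \left(- \frac{9}{4} + \sqrt{2} \sqrt{4}\right)^{2} + 321 \left(-36\right) = - \left(- \frac{9}{4} + \sqrt{2} \cdot 2\right)^{2} - 11556 = - \left(- \frac{9}{4} + 2 \sqrt{2}\right)^{2} - 11556 = -11556 - \left(- \frac{9}{4} + 2 \sqrt{2}\right)^{2}$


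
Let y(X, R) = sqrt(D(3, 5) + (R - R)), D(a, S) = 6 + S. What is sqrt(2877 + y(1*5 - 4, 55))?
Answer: sqrt(2877 + sqrt(11)) ≈ 53.669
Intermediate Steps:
y(X, R) = sqrt(11) (y(X, R) = sqrt((6 + 5) + (R - R)) = sqrt(11 + 0) = sqrt(11))
sqrt(2877 + y(1*5 - 4, 55)) = sqrt(2877 + sqrt(11))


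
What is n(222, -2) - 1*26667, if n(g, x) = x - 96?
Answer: -26765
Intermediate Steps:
n(g, x) = -96 + x
n(222, -2) - 1*26667 = (-96 - 2) - 1*26667 = -98 - 26667 = -26765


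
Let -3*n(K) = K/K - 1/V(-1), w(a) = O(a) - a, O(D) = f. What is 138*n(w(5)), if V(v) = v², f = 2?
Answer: 0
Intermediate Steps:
O(D) = 2
w(a) = 2 - a
n(K) = 0 (n(K) = -(K/K - 1/((-1)²))/3 = -(1 - 1/1)/3 = -(1 - 1*1)/3 = -(1 - 1)/3 = -⅓*0 = 0)
138*n(w(5)) = 138*0 = 0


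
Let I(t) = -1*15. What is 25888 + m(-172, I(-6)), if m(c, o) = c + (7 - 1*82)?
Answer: 25641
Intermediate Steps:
I(t) = -15
m(c, o) = -75 + c (m(c, o) = c + (7 - 82) = c - 75 = -75 + c)
25888 + m(-172, I(-6)) = 25888 + (-75 - 172) = 25888 - 247 = 25641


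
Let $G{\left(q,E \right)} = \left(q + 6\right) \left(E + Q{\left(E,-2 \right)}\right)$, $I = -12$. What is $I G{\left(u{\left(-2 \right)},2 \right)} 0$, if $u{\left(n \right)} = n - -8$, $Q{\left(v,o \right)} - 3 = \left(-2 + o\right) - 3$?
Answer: $0$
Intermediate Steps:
$Q{\left(v,o \right)} = -2 + o$ ($Q{\left(v,o \right)} = 3 + \left(\left(-2 + o\right) - 3\right) = 3 + \left(-5 + o\right) = -2 + o$)
$u{\left(n \right)} = 8 + n$ ($u{\left(n \right)} = n + 8 = 8 + n$)
$G{\left(q,E \right)} = \left(-4 + E\right) \left(6 + q\right)$ ($G{\left(q,E \right)} = \left(q + 6\right) \left(E - 4\right) = \left(6 + q\right) \left(E - 4\right) = \left(6 + q\right) \left(-4 + E\right) = \left(-4 + E\right) \left(6 + q\right)$)
$I G{\left(u{\left(-2 \right)},2 \right)} 0 = - 12 \left(-24 - 4 \left(8 - 2\right) + 6 \cdot 2 + 2 \left(8 - 2\right)\right) 0 = - 12 \left(-24 - 24 + 12 + 2 \cdot 6\right) 0 = - 12 \left(-24 - 24 + 12 + 12\right) 0 = \left(-12\right) \left(-24\right) 0 = 288 \cdot 0 = 0$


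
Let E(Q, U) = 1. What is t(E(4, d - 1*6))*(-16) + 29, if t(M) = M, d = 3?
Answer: 13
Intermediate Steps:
t(E(4, d - 1*6))*(-16) + 29 = 1*(-16) + 29 = -16 + 29 = 13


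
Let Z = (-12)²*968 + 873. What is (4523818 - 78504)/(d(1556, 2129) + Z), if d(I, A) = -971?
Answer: 2222657/69647 ≈ 31.913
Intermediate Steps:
Z = 140265 (Z = 144*968 + 873 = 139392 + 873 = 140265)
(4523818 - 78504)/(d(1556, 2129) + Z) = (4523818 - 78504)/(-971 + 140265) = 4445314/139294 = 4445314*(1/139294) = 2222657/69647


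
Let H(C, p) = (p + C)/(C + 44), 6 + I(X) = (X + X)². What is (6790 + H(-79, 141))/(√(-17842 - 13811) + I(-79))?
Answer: 5929721304/21802669595 - 712764*I*√3517/21802669595 ≈ 0.27197 - 0.0019388*I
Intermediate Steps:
I(X) = -6 + 4*X² (I(X) = -6 + (X + X)² = -6 + (2*X)² = -6 + 4*X²)
H(C, p) = (C + p)/(44 + C)
(6790 + H(-79, 141))/(√(-17842 - 13811) + I(-79)) = (6790 + (-79 + 141)/(44 - 79))/(√(-17842 - 13811) + (-6 + 4*(-79)²)) = (6790 + 62/(-35))/(√(-31653) + (-6 + 4*6241)) = (6790 - 1/35*62)/(3*I*√3517 + (-6 + 24964)) = (6790 - 62/35)/(3*I*√3517 + 24958) = 237588/(35*(24958 + 3*I*√3517))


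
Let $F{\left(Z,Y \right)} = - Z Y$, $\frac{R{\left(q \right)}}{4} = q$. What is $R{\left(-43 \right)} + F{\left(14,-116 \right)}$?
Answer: $1452$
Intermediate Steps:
$R{\left(q \right)} = 4 q$
$F{\left(Z,Y \right)} = - Y Z$
$R{\left(-43 \right)} + F{\left(14,-116 \right)} = 4 \left(-43\right) - \left(-116\right) 14 = -172 + 1624 = 1452$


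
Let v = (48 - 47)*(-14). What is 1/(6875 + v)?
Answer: 1/6861 ≈ 0.00014575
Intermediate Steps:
v = -14 (v = 1*(-14) = -14)
1/(6875 + v) = 1/(6875 - 14) = 1/6861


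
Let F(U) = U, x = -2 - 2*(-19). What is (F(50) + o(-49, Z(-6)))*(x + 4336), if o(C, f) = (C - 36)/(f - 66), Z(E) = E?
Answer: 4027705/18 ≈ 2.2376e+5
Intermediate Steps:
x = 36 (x = -2 + 38 = 36)
o(C, f) = (-36 + C)/(-66 + f)
(F(50) + o(-49, Z(-6)))*(x + 4336) = (50 + (-36 - 49)/(-66 - 6))*(36 + 4336) = (50 - 85/(-72))*4372 = (50 - 1/72*(-85))*4372 = (50 + 85/72)*4372 = (3685/72)*4372 = 4027705/18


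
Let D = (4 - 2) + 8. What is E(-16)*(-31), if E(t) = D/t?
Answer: 155/8 ≈ 19.375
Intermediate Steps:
D = 10 (D = 2 + 8 = 10)
E(t) = 10/t
E(-16)*(-31) = (10/(-16))*(-31) = (10*(-1/16))*(-31) = -5/8*(-31) = 155/8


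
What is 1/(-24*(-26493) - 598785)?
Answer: 1/37047 ≈ 2.6993e-5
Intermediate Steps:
1/(-24*(-26493) - 598785) = 1/(635832 - 598785) = 1/37047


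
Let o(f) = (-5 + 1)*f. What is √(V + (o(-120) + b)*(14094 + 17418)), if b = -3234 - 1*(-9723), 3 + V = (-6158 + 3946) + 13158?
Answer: √219618071 ≈ 14820.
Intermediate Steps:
o(f) = -4*f
V = 10943 (V = -3 + ((-6158 + 3946) + 13158) = -3 + (-2212 + 13158) = -3 + 10946 = 10943)
b = 6489 (b = -3234 + 9723 = 6489)
√(V + (o(-120) + b)*(14094 + 17418)) = √(10943 + (-4*(-120) + 6489)*(14094 + 17418)) = √(10943 + (480 + 6489)*31512) = √(10943 + 6969*31512) = √(10943 + 219607128) = √219618071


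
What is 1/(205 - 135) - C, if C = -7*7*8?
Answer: 27441/70 ≈ 392.01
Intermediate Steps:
C = -392 (C = -49*8 = -392)
1/(205 - 135) - C = 1/(205 - 135) - 1*(-392) = 1/70 + 392 = 27441/70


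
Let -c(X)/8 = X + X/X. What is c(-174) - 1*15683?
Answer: -14299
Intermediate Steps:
c(X) = -8 - 8*X (c(X) = -8*(X + X/X) = -8*(X + 1) = -8*(1 + X) = -8 - 8*X)
c(-174) - 1*15683 = (-8 - 8*(-174)) - 1*15683 = (-8 + 1392) - 15683 = 1384 - 15683 = -14299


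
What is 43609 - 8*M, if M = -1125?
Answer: 52609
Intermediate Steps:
43609 - 8*M = 43609 - 8*(-1125) = 43609 + 9000 = 52609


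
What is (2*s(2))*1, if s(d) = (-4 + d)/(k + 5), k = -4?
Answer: -4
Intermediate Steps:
s(d) = -4 + d (s(d) = (-4 + d)/(-4 + 5) = (-4 + d)/1 = (-4 + d)*1 = -4 + d)
(2*s(2))*1 = (2*(-4 + 2))*1 = (2*(-2))*1 = -4*1 = -4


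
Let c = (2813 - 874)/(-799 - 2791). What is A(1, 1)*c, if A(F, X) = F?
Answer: -1939/3590 ≈ -0.54011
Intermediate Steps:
c = -1939/3590 (c = 1939/(-3590) = 1939*(-1/3590) = -1939/3590 ≈ -0.54011)
A(1, 1)*c = 1*(-1939/3590) = -1939/3590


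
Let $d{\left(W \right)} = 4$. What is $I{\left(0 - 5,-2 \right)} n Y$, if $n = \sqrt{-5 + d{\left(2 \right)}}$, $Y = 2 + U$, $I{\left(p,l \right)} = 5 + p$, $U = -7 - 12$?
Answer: $0$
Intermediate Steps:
$U = -19$ ($U = -7 - 12 = -19$)
$Y = -17$ ($Y = 2 - 19 = -17$)
$n = i$ ($n = \sqrt{-5 + 4} = \sqrt{-1} = i \approx 1.0 i$)
$I{\left(0 - 5,-2 \right)} n Y = \left(5 + \left(0 - 5\right)\right) i \left(-17\right) = \left(5 - 5\right) i \left(-17\right) = 0 i \left(-17\right) = 0 \left(-17\right) = 0$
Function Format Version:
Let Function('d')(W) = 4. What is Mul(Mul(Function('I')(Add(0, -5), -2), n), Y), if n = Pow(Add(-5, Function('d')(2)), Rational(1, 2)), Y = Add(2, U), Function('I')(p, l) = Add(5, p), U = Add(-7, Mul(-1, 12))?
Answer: 0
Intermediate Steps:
U = -19 (U = Add(-7, -12) = -19)
Y = -17 (Y = Add(2, -19) = -17)
n = I (n = Pow(Add(-5, 4), Rational(1, 2)) = Pow(-1, Rational(1, 2)) = I ≈ Mul(1.0000, I))
Mul(Mul(Function('I')(Add(0, -5), -2), n), Y) = Mul(Mul(Add(5, Add(0, -5)), I), -17) = Mul(Mul(Add(5, -5), I), -17) = Mul(Mul(0, I), -17) = Mul(0, -17) = 0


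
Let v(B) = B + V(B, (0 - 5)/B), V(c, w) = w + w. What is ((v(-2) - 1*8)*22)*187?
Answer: -20570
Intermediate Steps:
V(c, w) = 2*w
v(B) = B - 10/B (v(B) = B + 2*((0 - 5)/B) = B + 2*(-5/B) = B - 10/B)
((v(-2) - 1*8)*22)*187 = (((-2 - 10/(-2)) - 1*8)*22)*187 = (((-2 - 10*(-½)) - 8)*22)*187 = (((-2 + 5) - 8)*22)*187 = ((3 - 8)*22)*187 = -5*22*187 = -110*187 = -20570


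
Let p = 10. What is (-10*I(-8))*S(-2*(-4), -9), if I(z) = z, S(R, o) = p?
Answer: 800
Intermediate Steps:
S(R, o) = 10
(-10*I(-8))*S(-2*(-4), -9) = -10*(-8)*10 = 80*10 = 800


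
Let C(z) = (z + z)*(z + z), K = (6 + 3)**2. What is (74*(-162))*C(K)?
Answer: -314613072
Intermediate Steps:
K = 81 (K = 9**2 = 81)
C(z) = 4*z**2 (C(z) = (2*z)*(2*z) = 4*z**2)
(74*(-162))*C(K) = (74*(-162))*(4*81**2) = -47952*6561 = -11988*26244 = -314613072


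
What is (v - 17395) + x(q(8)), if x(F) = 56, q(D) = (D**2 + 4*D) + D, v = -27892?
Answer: -45231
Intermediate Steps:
q(D) = D**2 + 5*D
(v - 17395) + x(q(8)) = (-27892 - 17395) + 56 = -45287 + 56 = -45231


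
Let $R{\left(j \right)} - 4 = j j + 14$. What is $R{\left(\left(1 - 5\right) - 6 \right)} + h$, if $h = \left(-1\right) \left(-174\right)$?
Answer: $292$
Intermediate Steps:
$h = 174$
$R{\left(j \right)} = 18 + j^{2}$ ($R{\left(j \right)} = 4 + \left(j j + 14\right) = 4 + \left(j^{2} + 14\right) = 4 + \left(14 + j^{2}\right) = 18 + j^{2}$)
$R{\left(\left(1 - 5\right) - 6 \right)} + h = \left(18 + \left(\left(1 - 5\right) - 6\right)^{2}\right) + 174 = \left(18 + \left(-4 - 6\right)^{2}\right) + 174 = \left(18 + \left(-10\right)^{2}\right) + 174 = \left(18 + 100\right) + 174 = 118 + 174 = 292$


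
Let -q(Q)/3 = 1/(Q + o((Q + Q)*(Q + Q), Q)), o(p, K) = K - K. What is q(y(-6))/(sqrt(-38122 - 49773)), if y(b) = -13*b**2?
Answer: -I*sqrt(87895)/13711620 ≈ -2.1622e-5*I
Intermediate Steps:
o(p, K) = 0
q(Q) = -3/Q (q(Q) = -3/(Q + 0) = -3/Q)
q(y(-6))/(sqrt(-38122 - 49773)) = (-3/((-13*(-6)**2)))/(sqrt(-38122 - 49773)) = (-3/((-13*36)))/(sqrt(-87895)) = (-3/(-468))/((I*sqrt(87895))) = (-3*(-1/468))*(-I*sqrt(87895)/87895) = (-I*sqrt(87895)/87895)/156 = -I*sqrt(87895)/13711620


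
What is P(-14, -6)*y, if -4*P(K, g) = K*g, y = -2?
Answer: 42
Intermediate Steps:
P(K, g) = -K*g/4
P(-14, -6)*y = -¼*(-14)*(-6)*(-2) = -21*(-2) = 42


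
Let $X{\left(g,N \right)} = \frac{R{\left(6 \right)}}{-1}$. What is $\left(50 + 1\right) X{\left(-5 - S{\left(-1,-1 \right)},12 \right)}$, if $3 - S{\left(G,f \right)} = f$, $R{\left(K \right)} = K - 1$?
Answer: $-255$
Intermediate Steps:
$R{\left(K \right)} = -1 + K$ ($R{\left(K \right)} = K + \left(-4 + 3\right) = K - 1 = -1 + K$)
$S{\left(G,f \right)} = 3 - f$
$X{\left(g,N \right)} = -5$ ($X{\left(g,N \right)} = \frac{-1 + 6}{-1} = 5 \left(-1\right) = -5$)
$\left(50 + 1\right) X{\left(-5 - S{\left(-1,-1 \right)},12 \right)} = \left(50 + 1\right) \left(-5\right) = 51 \left(-5\right) = -255$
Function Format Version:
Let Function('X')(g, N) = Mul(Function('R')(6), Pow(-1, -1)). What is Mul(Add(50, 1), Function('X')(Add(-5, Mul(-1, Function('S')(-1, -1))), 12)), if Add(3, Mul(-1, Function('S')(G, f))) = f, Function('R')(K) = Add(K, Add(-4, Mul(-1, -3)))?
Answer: -255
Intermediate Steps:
Function('R')(K) = Add(-1, K) (Function('R')(K) = Add(K, Add(-4, 3)) = Add(K, -1) = Add(-1, K))
Function('S')(G, f) = Add(3, Mul(-1, f))
Function('X')(g, N) = -5 (Function('X')(g, N) = Mul(Add(-1, 6), Pow(-1, -1)) = Mul(5, -1) = -5)
Mul(Add(50, 1), Function('X')(Add(-5, Mul(-1, Function('S')(-1, -1))), 12)) = Mul(Add(50, 1), -5) = Mul(51, -5) = -255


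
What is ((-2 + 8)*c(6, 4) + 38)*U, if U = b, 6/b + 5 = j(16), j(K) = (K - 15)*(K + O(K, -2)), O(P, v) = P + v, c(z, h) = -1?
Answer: 192/25 ≈ 7.6800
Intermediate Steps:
j(K) = (-15 + K)*(-2 + 2*K) (j(K) = (K - 15)*(K + (K - 2)) = (-15 + K)*(K + (-2 + K)) = (-15 + K)*(-2 + 2*K))
b = 6/25 (b = 6/(-5 + (30 - 32*16 + 2*16²)) = 6/(-5 + (30 - 512 + 2*256)) = 6/(-5 + (30 - 512 + 512)) = 6/(-5 + 30) = 6/25 ≈ 0.24000)
U = 6/25 ≈ 0.24000
((-2 + 8)*c(6, 4) + 38)*U = ((-2 + 8)*(-1) + 38)*(6/25) = (6*(-1) + 38)*(6/25) = (-6 + 38)*(6/25) = 32*(6/25) = 192/25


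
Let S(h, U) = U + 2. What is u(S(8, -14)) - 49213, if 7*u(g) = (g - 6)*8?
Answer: -344635/7 ≈ -49234.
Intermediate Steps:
S(h, U) = 2 + U
u(g) = -48/7 + 8*g/7 (u(g) = ((g - 6)*8)/7 = ((-6 + g)*8)/7 = (-48 + 8*g)/7 = -48/7 + 8*g/7)
u(S(8, -14)) - 49213 = (-48/7 + 8*(2 - 14)/7) - 49213 = (-48/7 + (8/7)*(-12)) - 49213 = (-48/7 - 96/7) - 49213 = -144/7 - 49213 = -344635/7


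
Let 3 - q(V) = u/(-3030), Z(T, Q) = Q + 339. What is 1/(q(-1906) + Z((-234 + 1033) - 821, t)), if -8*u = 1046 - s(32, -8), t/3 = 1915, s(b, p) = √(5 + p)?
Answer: 3576559496160/21770363318091559 - 24240*I*√3/21770363318091559 ≈ 0.00016429 - 1.9285e-12*I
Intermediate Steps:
t = 5745 (t = 3*1915 = 5745)
u = -523/4 + I*√3/8 (u = -(1046 - √(5 - 8))/8 = -(1046 - √(-3))/8 = -(1046 - I*√3)/8 = -523/4 + I*√3/8 ≈ -130.75 + 0.21651*I)
Z(T, Q) = 339 + Q
q(V) = 35837/12120 + I*√3/24240 (q(V) = 3 - (-523/4 + I*√3/8)/(-3030) = 3 - (-523/4 + I*√3/8)*(-1)/3030 = 3 - (523/12120 - I*√3/24240) = 3 + (-523/12120 + I*√3/24240) = 35837/12120 + I*√3/24240)
1/(q(-1906) + Z((-234 + 1033) - 821, t)) = 1/((35837/12120 + I*√3/24240) + (339 + 5745)) = 1/((35837/12120 + I*√3/24240) + 6084) = 1/(73773917/12120 + I*√3/24240)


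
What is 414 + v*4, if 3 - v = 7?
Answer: 398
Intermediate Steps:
v = -4 (v = 3 - 1*7 = 3 - 7 = -4)
414 + v*4 = 414 - 4*4 = 414 - 16 = 398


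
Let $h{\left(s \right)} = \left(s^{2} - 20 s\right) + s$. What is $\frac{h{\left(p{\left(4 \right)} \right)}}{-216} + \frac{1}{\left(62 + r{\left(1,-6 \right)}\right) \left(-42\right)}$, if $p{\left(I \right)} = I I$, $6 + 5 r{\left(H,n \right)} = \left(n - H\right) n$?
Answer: $\frac{9673}{43596} \approx 0.22188$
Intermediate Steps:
$r{\left(H,n \right)} = - \frac{6}{5} + \frac{n \left(n - H\right)}{5}$ ($r{\left(H,n \right)} = - \frac{6}{5} + \frac{\left(n - H\right) n}{5} = - \frac{6}{5} + \frac{n \left(n - H\right)}{5}$)
$p{\left(I \right)} = I^{2}$
$h{\left(s \right)} = s^{2} - 19 s$
$\frac{h{\left(p{\left(4 \right)} \right)}}{-216} + \frac{1}{\left(62 + r{\left(1,-6 \right)}\right) \left(-42\right)} = \frac{4^{2} \left(-19 + 4^{2}\right)}{-216} + \frac{1}{\left(62 - \left(\frac{6}{5} - \frac{36}{5} - \frac{6}{5}\right)\right) \left(-42\right)} = 16 \left(-19 + 16\right) \left(- \frac{1}{216}\right) + \frac{1}{62 + \left(- \frac{6}{5} + \frac{1}{5} \cdot 36 + \frac{6}{5}\right)} \left(- \frac{1}{42}\right) = 16 \left(-3\right) \left(- \frac{1}{216}\right) + \frac{1}{62 + \left(- \frac{6}{5} + \frac{36}{5} + \frac{6}{5}\right)} \left(- \frac{1}{42}\right) = \left(-48\right) \left(- \frac{1}{216}\right) + \frac{1}{62 + \frac{36}{5}} \left(- \frac{1}{42}\right) = \frac{2}{9} + \frac{1}{\frac{346}{5}} \left(- \frac{1}{42}\right) = \frac{2}{9} + \frac{5}{346} \left(- \frac{1}{42}\right) = \frac{2}{9} - \frac{5}{14532} = \frac{9673}{43596}$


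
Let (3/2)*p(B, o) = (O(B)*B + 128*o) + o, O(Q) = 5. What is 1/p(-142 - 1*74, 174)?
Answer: 1/14244 ≈ 7.0205e-5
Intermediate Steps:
p(B, o) = 86*o + 10*B/3 (p(B, o) = 2*((5*B + 128*o) + o)/3 = 2*(5*B + 129*o)/3 = 86*o + 10*B/3)
1/p(-142 - 1*74, 174) = 1/(86*174 + 10*(-142 - 1*74)/3) = 1/(14964 + 10*(-142 - 74)/3) = 1/(14964 + (10/3)*(-216)) = 1/(14964 - 720) = 1/14244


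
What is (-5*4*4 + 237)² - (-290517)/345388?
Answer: 8513759329/345388 ≈ 24650.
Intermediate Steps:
(-5*4*4 + 237)² - (-290517)/345388 = (-20*4 + 237)² - (-290517)/345388 = (-80 + 237)² - 1*(-290517/345388) = 157² + 290517/345388 = 24649 + 290517/345388 = 8513759329/345388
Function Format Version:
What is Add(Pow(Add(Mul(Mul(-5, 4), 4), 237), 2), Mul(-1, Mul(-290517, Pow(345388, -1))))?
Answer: Rational(8513759329, 345388) ≈ 24650.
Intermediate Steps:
Add(Pow(Add(Mul(Mul(-5, 4), 4), 237), 2), Mul(-1, Mul(-290517, Pow(345388, -1)))) = Add(Pow(Add(Mul(-20, 4), 237), 2), Mul(-1, Mul(-290517, Rational(1, 345388)))) = Add(Pow(Add(-80, 237), 2), Mul(-1, Rational(-290517, 345388))) = Add(Pow(157, 2), Rational(290517, 345388)) = Add(24649, Rational(290517, 345388)) = Rational(8513759329, 345388)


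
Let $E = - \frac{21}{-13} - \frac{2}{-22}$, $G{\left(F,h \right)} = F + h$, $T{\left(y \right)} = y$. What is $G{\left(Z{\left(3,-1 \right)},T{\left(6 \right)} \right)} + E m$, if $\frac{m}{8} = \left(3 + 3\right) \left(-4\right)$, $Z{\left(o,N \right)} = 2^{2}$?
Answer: $- \frac{45418}{143} \approx -317.61$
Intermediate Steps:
$Z{\left(o,N \right)} = 4$
$E = \frac{244}{143}$ ($E = \left(-21\right) \left(- \frac{1}{13}\right) - - \frac{1}{11} = \frac{21}{13} + \frac{1}{11} = \frac{244}{143} \approx 1.7063$)
$m = -192$ ($m = 8 \left(3 + 3\right) \left(-4\right) = 8 \cdot 6 \left(-4\right) = 8 \left(-24\right) = -192$)
$G{\left(Z{\left(3,-1 \right)},T{\left(6 \right)} \right)} + E m = \left(4 + 6\right) + \frac{244}{143} \left(-192\right) = 10 - \frac{46848}{143} = - \frac{45418}{143}$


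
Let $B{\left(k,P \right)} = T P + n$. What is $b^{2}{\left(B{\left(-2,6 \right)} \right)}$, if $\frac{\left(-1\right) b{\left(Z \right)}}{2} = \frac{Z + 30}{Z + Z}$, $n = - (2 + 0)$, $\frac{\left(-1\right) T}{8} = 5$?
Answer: $\frac{11236}{14641} \approx 0.76743$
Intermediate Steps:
$T = -40$ ($T = \left(-8\right) 5 = -40$)
$n = -2$ ($n = \left(-1\right) 2 = -2$)
$B{\left(k,P \right)} = -2 - 40 P$ ($B{\left(k,P \right)} = - 40 P - 2 = -2 - 40 P$)
$b{\left(Z \right)} = - \frac{30 + Z}{Z}$ ($b{\left(Z \right)} = - 2 \frac{Z + 30}{Z + Z} = - 2 \frac{30 + Z}{2 Z} = - \frac{30 + Z}{Z}$)
$b^{2}{\left(B{\left(-2,6 \right)} \right)} = \left(\frac{-30 - \left(-2 - 240\right)}{-2 - 240}\right)^{2} = \left(\frac{-30 - -242}{-242}\right)^{2} = \left(- \frac{-30 + 242}{242}\right)^{2} = \left(\left(- \frac{1}{242}\right) 212\right)^{2} = \left(- \frac{106}{121}\right)^{2} = \frac{11236}{14641}$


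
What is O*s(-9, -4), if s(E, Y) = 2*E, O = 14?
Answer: -252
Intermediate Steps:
O*s(-9, -4) = 14*(2*(-9)) = 14*(-18) = -252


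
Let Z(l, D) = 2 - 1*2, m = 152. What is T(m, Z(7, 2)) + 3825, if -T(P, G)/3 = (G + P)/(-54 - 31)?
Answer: 325581/85 ≈ 3830.4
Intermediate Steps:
Z(l, D) = 0 (Z(l, D) = 2 - 2 = 0)
T(P, G) = 3*G/85 + 3*P/85 (T(P, G) = -3*(G + P)/(-54 - 31) = -3*(G + P)/(-85) = -3*(G + P)*(-1)/85 = -3*(-G/85 - P/85) = 3*G/85 + 3*P/85)
T(m, Z(7, 2)) + 3825 = ((3/85)*0 + (3/85)*152) + 3825 = (0 + 456/85) + 3825 = 456/85 + 3825 = 325581/85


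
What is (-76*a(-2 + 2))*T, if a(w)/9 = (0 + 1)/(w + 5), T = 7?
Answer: -4788/5 ≈ -957.60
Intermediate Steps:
a(w) = 9/(5 + w) (a(w) = 9*((0 + 1)/(w + 5)) = 9*(1/(5 + w)) = 9/(5 + w))
(-76*a(-2 + 2))*T = -684/(5 + (-2 + 2))*7 = -684/(5 + 0)*7 = -684/5*7 = -4788/5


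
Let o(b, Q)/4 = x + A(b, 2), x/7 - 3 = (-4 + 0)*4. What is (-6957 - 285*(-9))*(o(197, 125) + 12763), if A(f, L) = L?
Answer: -54491544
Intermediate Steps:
x = -91 (x = 21 + 7*((-4 + 0)*4) = 21 + 7*(-4*4) = 21 + 7*(-16) = 21 - 112 = -91)
o(b, Q) = -356 (o(b, Q) = 4*(-91 + 2) = 4*(-89) = -356)
(-6957 - 285*(-9))*(o(197, 125) + 12763) = (-6957 - 285*(-9))*(-356 + 12763) = (-6957 + 2565)*12407 = -4392*12407 = -54491544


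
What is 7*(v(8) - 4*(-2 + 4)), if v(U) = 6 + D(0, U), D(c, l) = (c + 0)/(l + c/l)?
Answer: -14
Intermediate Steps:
D(c, l) = c/(l + c/l)
v(U) = 6 (v(U) = 6 + 0*U/(0 + U²) = 6 + 0*U/(U²) = 6 + 0*U/U² = 6 + 0 = 6)
7*(v(8) - 4*(-2 + 4)) = 7*(6 - 4*(-2 + 4)) = 7*(6 - 4*2) = 7*(6 - 8) = 7*(-2) = -14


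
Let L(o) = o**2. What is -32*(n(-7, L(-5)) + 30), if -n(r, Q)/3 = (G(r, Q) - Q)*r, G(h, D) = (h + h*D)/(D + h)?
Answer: 67904/3 ≈ 22635.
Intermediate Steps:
G(h, D) = (h + D*h)/(D + h)
n(r, Q) = -3*r*(-Q + r*(1 + Q)/(Q + r)) (n(r, Q) = -3*(r*(1 + Q)/(Q + r) - Q)*r = -3*(-Q + r*(1 + Q)/(Q + r))*r = -3*r*(-Q + r*(1 + Q)/(Q + r)))
-32*(n(-7, L(-5)) + 30) = -32*(3*(-7)*(((-5)**2)**2 - 1*(-7))/((-5)**2 - 7) + 30) = -32*(3*(-7)*(25**2 + 7)/(25 - 7) + 30) = -32*(3*(-7)*(625 + 7)/18 + 30) = -32*(3*(-7)*(1/18)*632 + 30) = -32*(-2212/3 + 30) = -32*(-2122/3) = 67904/3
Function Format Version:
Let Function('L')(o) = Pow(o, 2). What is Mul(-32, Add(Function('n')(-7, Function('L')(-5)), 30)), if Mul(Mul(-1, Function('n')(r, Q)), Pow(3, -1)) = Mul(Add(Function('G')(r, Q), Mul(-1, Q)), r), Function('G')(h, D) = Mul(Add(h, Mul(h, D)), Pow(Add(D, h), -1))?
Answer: Rational(67904, 3) ≈ 22635.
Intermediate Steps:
Function('G')(h, D) = Mul(Pow(Add(D, h), -1), Add(h, Mul(D, h))) (Function('G')(h, D) = Mul(Add(h, Mul(D, h)), Pow(Add(D, h), -1)) = Mul(Pow(Add(D, h), -1), Add(h, Mul(D, h))))
Function('n')(r, Q) = Mul(-3, r, Add(Mul(-1, Q), Mul(r, Pow(Add(Q, r), -1), Add(1, Q)))) (Function('n')(r, Q) = Mul(-3, Mul(Add(Mul(r, Pow(Add(Q, r), -1), Add(1, Q)), Mul(-1, Q)), r)) = Mul(-3, Mul(Add(Mul(-1, Q), Mul(r, Pow(Add(Q, r), -1), Add(1, Q))), r)) = Mul(-3, Mul(r, Add(Mul(-1, Q), Mul(r, Pow(Add(Q, r), -1), Add(1, Q))))) = Mul(-3, r, Add(Mul(-1, Q), Mul(r, Pow(Add(Q, r), -1), Add(1, Q)))))
Mul(-32, Add(Function('n')(-7, Function('L')(-5)), 30)) = Mul(-32, Add(Mul(3, -7, Pow(Add(Pow(-5, 2), -7), -1), Add(Pow(Pow(-5, 2), 2), Mul(-1, -7))), 30)) = Mul(-32, Add(Mul(3, -7, Pow(Add(25, -7), -1), Add(Pow(25, 2), 7)), 30)) = Mul(-32, Add(Mul(3, -7, Pow(18, -1), Add(625, 7)), 30)) = Mul(-32, Add(Mul(3, -7, Rational(1, 18), 632), 30)) = Mul(-32, Add(Rational(-2212, 3), 30)) = Mul(-32, Rational(-2122, 3)) = Rational(67904, 3)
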